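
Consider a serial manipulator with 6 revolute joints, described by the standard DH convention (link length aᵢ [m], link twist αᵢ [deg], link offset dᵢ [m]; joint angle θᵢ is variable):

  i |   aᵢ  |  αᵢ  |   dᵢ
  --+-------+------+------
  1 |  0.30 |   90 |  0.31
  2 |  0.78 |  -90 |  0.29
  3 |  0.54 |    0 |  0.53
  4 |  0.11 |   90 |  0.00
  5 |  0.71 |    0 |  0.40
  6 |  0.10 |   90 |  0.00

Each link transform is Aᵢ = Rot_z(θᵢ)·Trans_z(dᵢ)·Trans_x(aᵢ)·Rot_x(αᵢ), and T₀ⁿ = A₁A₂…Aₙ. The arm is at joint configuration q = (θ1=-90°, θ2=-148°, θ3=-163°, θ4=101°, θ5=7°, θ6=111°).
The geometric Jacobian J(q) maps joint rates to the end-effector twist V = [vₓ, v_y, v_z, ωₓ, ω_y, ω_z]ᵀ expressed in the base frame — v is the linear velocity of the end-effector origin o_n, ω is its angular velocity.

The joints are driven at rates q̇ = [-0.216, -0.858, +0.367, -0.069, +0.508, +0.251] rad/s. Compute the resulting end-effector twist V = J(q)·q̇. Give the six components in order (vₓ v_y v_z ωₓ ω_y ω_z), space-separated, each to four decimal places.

-0.1852 0.9726 -0.5366 0.5017 -0.7262 -0.1136

o_n = [-1.3136, -0.4438, -0.4313]
J₁: ẑ×o_n = [0.4438, -1.3136, 0.0000], ω = ẑ
J2: z=[-1.0000, -0.0000, 0.0000] o=[0.0000, -0.3000, 0.3100] → [0.0000, -0.7413, 0.1438, -1.0000, -0.0000, 0.0000]
J3: z=[-0.0000, -0.5299, -0.8480] o=[-0.2900, 0.3615, -0.1033] → [-0.5091, 0.8680, -0.5424, -0.0000, -0.5299, -0.8480]
J4: z=[-0.0000, -0.5299, -0.8480] o=[-0.4479, -0.3573, -0.2791] → [0.0073, 0.7341, -0.4587, -0.0000, -0.5299, -0.8480]
J5: z=[-0.4695, -0.7488, 0.4679] o=[-0.5450, -0.3135, -0.3065] → [0.1544, -0.4182, -0.5143, -0.4695, -0.7488, 0.4679]
J6: z=[-0.4695, -0.7488, 0.4679] o=[-1.3550, -0.3783, -0.3681] → [0.0780, -0.0103, 0.0618, -0.4695, -0.7488, 0.4679]
V = J·q̇ = [-0.1852, 0.9726, -0.5366, 0.5017, -0.7262, -0.1136]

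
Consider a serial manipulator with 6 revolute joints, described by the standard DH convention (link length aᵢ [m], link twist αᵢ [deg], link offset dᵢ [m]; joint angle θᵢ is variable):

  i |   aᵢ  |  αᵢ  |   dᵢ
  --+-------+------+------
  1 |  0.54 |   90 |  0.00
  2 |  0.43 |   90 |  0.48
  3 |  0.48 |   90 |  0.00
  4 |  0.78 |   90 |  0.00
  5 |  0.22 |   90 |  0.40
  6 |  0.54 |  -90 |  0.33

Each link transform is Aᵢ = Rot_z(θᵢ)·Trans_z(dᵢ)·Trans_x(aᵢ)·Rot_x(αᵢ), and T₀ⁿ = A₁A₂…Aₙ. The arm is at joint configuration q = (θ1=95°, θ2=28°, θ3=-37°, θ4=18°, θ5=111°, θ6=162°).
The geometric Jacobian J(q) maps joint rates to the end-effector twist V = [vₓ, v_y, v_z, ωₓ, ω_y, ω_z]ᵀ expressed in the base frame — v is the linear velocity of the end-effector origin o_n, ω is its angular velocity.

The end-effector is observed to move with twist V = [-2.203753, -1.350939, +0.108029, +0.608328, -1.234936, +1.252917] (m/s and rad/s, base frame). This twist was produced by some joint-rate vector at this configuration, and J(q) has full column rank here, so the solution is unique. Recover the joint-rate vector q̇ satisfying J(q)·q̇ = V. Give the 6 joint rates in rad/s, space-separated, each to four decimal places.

o_n = [-0.6615, 2.1352, 1.0675]
J₁: ẑ×o_n = [-2.1352, -0.6615, 0.0000], ω = ẑ
J2: z=[0.9962, 0.0872, 0.0000] o=[-0.0471, 0.5379, 0.0000] → [0.0930, -1.0634, 1.6447, 0.9962, 0.0872, 0.0000]
J3: z=[-0.0409, 0.4677, -0.8829] o=[0.3980, 0.9580, 0.2019] → [1.4442, 0.9709, 0.4473, -0.0409, 0.4677, -0.8829]
J4: z=[-0.7493, -0.5990, -0.2825] o=[0.0807, 1.2700, 0.3818] → [-0.1662, 0.7234, -1.0928, -0.7493, -0.5990, -0.2825]
J5: z=[-0.1653, -0.2439, 0.9556] o=[-0.4194, 1.8649, 0.4472] → [-0.4096, -0.1287, -0.1037, -0.1653, -0.2439, 0.9556]
J6: z=[-0.8672, 0.4974, -0.0231] o=[-0.5889, 1.5842, 0.7648] → [0.1633, 0.2642, -0.4417, -0.8672, 0.4974, -0.0231]
q̇ = J⁺·V = [0.3190, 0.6490, -0.8010, 0.7820, 0.4520, -0.6800]

0.3190 0.6490 -0.8010 0.7820 0.4520 -0.6800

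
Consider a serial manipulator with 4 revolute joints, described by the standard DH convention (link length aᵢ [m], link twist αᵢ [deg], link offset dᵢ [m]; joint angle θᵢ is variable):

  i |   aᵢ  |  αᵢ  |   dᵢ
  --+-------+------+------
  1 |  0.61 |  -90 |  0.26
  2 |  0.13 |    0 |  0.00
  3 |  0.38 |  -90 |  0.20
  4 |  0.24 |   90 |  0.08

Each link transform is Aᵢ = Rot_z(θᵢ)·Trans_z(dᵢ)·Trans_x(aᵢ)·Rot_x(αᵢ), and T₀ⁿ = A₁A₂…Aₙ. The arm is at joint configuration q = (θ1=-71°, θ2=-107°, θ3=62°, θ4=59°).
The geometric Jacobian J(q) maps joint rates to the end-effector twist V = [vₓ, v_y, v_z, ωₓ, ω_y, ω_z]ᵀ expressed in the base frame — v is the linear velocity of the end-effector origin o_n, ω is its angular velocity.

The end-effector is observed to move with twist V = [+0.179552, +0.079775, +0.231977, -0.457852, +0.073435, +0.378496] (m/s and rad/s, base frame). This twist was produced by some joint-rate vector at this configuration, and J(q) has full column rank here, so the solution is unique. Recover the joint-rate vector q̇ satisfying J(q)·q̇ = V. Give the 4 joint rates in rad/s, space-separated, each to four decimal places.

o_n = [0.3152, -0.9329, 0.6839]
J₁: ẑ×o_n = [0.9329, 0.3152, -0.0000], ω = ẑ
J2: z=[0.9455, 0.3256, 0.0000] o=[0.1986, -0.5768, 0.2600] → [0.1380, -0.4008, -0.3747, 0.9455, 0.3256, 0.0000]
J3: z=[0.9455, 0.3256, 0.0000] o=[0.1862, -0.5408, 0.3843] → [0.0975, -0.2832, -0.4127, 0.9455, 0.3256, 0.0000]
J4: z=[0.2302, -0.6686, -0.7071] o=[0.4628, -0.7298, 0.6530] → [-0.1642, 0.0973, -0.1455, 0.2302, -0.6686, -0.7071]
q̇ = J⁺·V = [0.1600, 0.4800, -0.8890, -0.3090]

0.1600 0.4800 -0.8890 -0.3090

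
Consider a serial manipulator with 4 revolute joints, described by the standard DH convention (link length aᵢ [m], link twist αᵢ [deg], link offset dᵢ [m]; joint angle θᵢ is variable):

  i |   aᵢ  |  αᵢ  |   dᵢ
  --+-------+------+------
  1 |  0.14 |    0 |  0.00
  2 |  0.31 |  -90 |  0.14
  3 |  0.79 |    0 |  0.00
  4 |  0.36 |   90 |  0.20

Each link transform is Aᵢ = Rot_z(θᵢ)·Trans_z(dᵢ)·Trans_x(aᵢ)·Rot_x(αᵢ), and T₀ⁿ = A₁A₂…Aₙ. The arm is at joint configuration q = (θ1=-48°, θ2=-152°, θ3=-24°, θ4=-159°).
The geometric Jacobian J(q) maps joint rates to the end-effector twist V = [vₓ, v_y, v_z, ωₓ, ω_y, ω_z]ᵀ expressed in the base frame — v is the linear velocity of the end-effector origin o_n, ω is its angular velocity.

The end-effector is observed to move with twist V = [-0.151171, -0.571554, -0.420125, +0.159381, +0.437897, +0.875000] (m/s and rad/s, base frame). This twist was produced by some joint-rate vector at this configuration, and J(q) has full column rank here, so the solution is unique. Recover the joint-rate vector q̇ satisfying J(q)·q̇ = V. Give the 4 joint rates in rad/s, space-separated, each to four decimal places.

-0.0050 0.8800 0.3500 -0.8160

o_n = [-0.6064, -0.0621, 0.4425]
J₁: ẑ×o_n = [0.0621, -0.6064, 0.0000], ω = ẑ
J2: z=[0.0000, 0.0000, 1.0000] o=[0.0937, -0.1040, 0.0000] → [-0.0420, -0.7001, 0.0000, 0.0000, 0.0000, 1.0000]
J3: z=[-0.3420, -0.9397, 0.0000] o=[-0.1976, 0.0020, 0.1400] → [-0.2842, 0.1035, -0.3622, -0.3420, -0.9397, 0.0000]
J4: z=[-0.3420, -0.9397, 0.0000] o=[-0.8758, 0.2488, 0.4613] → [0.0177, -0.0064, 0.3595, -0.3420, -0.9397, 0.0000]
q̇ = J⁺·V = [-0.0050, 0.8800, 0.3500, -0.8160]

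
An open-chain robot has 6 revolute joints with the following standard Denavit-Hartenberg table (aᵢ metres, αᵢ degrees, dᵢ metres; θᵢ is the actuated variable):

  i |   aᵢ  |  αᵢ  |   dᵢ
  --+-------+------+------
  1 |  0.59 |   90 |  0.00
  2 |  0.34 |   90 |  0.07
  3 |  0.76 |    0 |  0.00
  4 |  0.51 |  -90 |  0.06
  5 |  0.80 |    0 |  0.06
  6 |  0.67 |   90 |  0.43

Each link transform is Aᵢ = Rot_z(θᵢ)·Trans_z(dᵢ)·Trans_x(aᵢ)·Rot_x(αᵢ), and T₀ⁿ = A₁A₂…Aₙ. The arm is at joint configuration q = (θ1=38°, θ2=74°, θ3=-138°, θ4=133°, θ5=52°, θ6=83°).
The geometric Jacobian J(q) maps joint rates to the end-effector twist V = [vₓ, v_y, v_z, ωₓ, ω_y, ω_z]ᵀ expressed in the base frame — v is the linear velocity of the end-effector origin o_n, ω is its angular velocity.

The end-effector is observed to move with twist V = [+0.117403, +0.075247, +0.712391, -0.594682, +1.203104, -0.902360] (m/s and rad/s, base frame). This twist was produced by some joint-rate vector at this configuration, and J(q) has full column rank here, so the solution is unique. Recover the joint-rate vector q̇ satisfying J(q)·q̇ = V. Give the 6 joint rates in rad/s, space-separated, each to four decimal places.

o_n = [-0.2490, -0.1990, 0.6191]
J₁: ẑ×o_n = [0.1990, -0.2490, 0.0000], ω = ẑ
J2: z=[0.6157, -0.7880, 0.0000] o=[0.4649, 0.3632, 0.0000] → [-0.4879, -0.3812, -0.9087, 0.6157, -0.7880, 0.0000]
J3: z=[0.7575, 0.5918, -0.2756] o=[0.5819, 0.3658, 0.3268] → [0.0173, 0.0076, 0.0639, 0.7575, 0.5918, -0.2756]
J4: z=[0.7575, 0.5918, -0.2756] o=[0.1461, 0.6707, -0.2161] → [0.2546, -0.5238, -0.4249, 0.7575, 0.5918, -0.2756]
J5: z=[0.6322, -0.7702, 0.0838] o=[0.2745, 0.8274, 0.2558] → [-0.1939, -0.2736, -1.0522, 0.6322, -0.7702, 0.0838]
J6: z=[0.6322, -0.7702, 0.0838] o=[-0.0849, 0.5252, 0.9062] → [0.2818, 0.1677, -0.5843, 0.6322, -0.7702, 0.0838]
q̇ = J⁺·V = [-0.7810, -0.8380, -0.1770, 0.4720, 0.2490, -0.7270]

-0.7810 -0.8380 -0.1770 0.4720 0.2490 -0.7270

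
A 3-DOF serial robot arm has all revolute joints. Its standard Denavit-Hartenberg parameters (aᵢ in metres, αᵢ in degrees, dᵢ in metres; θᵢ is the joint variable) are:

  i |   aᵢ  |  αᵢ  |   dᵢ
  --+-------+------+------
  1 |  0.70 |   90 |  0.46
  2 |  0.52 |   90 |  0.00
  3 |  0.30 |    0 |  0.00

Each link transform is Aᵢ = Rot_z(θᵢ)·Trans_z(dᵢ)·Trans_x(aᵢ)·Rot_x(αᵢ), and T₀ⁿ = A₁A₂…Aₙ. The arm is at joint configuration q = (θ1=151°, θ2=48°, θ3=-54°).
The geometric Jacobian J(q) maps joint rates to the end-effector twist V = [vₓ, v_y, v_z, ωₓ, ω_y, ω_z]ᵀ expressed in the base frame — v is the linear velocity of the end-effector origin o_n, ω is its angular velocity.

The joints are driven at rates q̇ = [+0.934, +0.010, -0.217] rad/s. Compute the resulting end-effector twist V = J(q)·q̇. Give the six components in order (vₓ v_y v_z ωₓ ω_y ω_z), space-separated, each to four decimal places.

-0.3129 -1.1154 -0.0345 0.1459 -0.0694 1.0792

o_n = [-1.1374, 0.3530, 0.9775]
J₁: ẑ×o_n = [-0.3530, -1.1374, 0.0000], ω = ẑ
J2: z=[0.4848, 0.8746, 0.0000] o=[-0.6122, 0.3394, 0.4600] → [0.4526, -0.2509, 0.4659, 0.4848, 0.8746, 0.0000]
J3: z=[-0.6500, 0.3603, -0.6691] o=[-0.9166, 0.5081, 0.8464] → [-0.0566, 0.2330, 0.1804, -0.6500, 0.3603, -0.6691]
V = J·q̇ = [-0.3129, -1.1154, -0.0345, 0.1459, -0.0694, 1.0792]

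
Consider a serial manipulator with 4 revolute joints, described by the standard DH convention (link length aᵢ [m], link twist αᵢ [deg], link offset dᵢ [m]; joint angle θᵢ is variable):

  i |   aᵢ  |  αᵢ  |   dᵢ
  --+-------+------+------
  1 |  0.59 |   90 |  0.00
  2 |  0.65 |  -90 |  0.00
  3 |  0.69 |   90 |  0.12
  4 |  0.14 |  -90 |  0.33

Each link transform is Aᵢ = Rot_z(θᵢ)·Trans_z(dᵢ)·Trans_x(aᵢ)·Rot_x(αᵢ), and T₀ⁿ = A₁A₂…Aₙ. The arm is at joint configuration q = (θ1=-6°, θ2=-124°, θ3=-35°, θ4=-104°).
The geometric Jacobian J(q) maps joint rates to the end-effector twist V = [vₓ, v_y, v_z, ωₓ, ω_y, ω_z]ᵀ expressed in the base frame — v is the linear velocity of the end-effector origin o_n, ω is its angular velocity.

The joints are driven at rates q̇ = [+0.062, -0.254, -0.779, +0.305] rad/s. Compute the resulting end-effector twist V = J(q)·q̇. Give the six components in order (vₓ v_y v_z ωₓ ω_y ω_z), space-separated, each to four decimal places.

0.0551 -0.3013 0.5404 -0.5446 0.0614 0.6426

o_n = [-0.0490, -0.6451, -0.8187]
J₁: ẑ×o_n = [0.6451, -0.0490, 0.0000], ω = ẑ
J2: z=[-0.1045, -0.9945, 0.0000] o=[0.5868, -0.0617, 0.0000] → [0.8142, -0.0856, -0.5713, -0.1045, -0.9945, 0.0000]
J3: z=[0.8245, -0.0867, -0.5592] o=[0.2253, -0.0237, -0.5389] → [-0.3232, 0.3841, -0.5361, 0.8245, -0.0867, -0.5592]
J4: z=[0.2334, -0.8482, 0.4755] o=[-0.0315, -0.3946, -1.0746] → [-0.0980, -0.0680, -0.0733, 0.2334, -0.8482, 0.4755]
V = J·q̇ = [0.0551, -0.3013, 0.5404, -0.5446, 0.0614, 0.6426]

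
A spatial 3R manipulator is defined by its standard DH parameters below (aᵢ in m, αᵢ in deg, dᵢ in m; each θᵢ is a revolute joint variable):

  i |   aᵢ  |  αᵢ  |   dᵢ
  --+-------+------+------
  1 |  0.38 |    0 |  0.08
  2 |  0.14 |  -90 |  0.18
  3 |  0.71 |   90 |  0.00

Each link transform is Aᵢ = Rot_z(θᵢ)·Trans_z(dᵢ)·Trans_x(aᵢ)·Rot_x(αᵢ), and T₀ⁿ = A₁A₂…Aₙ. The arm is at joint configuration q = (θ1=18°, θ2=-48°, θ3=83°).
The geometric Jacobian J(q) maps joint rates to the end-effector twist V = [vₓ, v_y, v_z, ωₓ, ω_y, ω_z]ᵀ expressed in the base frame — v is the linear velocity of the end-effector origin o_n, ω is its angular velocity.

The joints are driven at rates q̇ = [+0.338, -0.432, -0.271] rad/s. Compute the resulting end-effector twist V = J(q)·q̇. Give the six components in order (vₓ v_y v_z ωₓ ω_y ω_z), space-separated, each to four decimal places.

o_n = [0.5576, 0.0042, -0.4447]
J₁: ẑ×o_n = [-0.0042, 0.5576, 0.0000], ω = ẑ
J2: z=[0.0000, 0.0000, 1.0000] o=[0.3614, 0.1174, 0.0800] → [0.1133, 0.1962, -0.0000, 0.0000, 0.0000, 1.0000]
J3: z=[0.5000, 0.8660, 0.0000] o=[0.4826, 0.0474, 0.2600] → [-0.6103, 0.3524, -0.0865, 0.5000, 0.8660, 0.0000]
V = J·q̇ = [0.1151, 0.0082, 0.0234, -0.1355, -0.2347, -0.0940]

0.1151 0.0082 0.0234 -0.1355 -0.2347 -0.0940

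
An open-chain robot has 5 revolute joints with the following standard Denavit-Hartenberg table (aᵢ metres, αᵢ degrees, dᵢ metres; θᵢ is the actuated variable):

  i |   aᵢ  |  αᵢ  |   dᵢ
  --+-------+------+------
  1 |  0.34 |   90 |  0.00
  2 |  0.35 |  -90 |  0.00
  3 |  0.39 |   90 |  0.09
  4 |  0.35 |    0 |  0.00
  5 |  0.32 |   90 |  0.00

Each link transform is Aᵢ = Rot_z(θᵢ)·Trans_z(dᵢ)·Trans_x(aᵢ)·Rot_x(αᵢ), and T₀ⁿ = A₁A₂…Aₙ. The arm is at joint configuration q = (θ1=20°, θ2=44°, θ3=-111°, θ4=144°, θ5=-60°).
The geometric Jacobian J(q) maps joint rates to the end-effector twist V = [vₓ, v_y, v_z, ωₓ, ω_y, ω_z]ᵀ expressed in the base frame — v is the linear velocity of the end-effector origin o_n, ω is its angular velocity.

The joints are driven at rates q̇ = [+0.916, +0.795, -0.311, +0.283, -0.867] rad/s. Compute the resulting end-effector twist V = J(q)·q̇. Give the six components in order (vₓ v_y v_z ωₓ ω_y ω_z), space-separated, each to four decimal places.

o_n = [0.1661, -0.0789, 0.6499]
J₁: ẑ×o_n = [0.0789, 0.1661, -0.0000], ω = ẑ
J2: z=[0.3420, -0.9397, 0.0000] o=[0.3195, 0.1163, 0.0000] → [-0.6107, -0.2223, -0.2109, 0.3420, -0.9397, 0.0000]
J3: z=[-0.6528, -0.2376, 0.7193] o=[0.5561, 0.2024, 0.2431] → [0.1057, -0.0150, 0.0910, -0.6528, -0.2376, 0.7193]
J4: z=[-0.7536, 0.1071, -0.6485] o=[0.5274, -0.1955, 0.2108] → [0.1226, 0.5652, -0.0492, -0.7536, 0.1071, -0.6485]
J5: z=[-0.7536, 0.1071, -0.6485] o=[0.3713, 0.0290, 0.4293] → [-0.0464, 0.2993, 0.1033, -0.7536, 0.1071, -0.6485]
V = J·q̇ = [-0.3712, -0.1194, -0.2994, 0.9150, -0.7357, 1.0710]

-0.3712 -0.1194 -0.2994 0.9150 -0.7357 1.0710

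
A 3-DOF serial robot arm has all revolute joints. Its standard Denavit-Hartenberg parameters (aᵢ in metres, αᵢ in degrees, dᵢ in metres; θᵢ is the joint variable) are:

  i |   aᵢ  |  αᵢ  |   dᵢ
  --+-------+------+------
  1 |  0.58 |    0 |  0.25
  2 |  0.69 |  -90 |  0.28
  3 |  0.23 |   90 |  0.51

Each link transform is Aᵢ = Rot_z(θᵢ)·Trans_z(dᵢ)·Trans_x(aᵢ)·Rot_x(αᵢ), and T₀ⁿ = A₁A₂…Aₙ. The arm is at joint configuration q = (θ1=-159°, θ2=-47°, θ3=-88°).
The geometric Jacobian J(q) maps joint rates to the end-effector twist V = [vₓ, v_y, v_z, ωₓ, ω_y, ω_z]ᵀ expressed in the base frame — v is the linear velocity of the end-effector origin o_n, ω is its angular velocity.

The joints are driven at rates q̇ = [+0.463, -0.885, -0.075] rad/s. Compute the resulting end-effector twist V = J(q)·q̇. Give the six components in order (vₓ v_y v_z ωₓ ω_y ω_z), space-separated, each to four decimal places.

0.0474 0.1008 0.0006 0.0329 0.0674 -0.4220

o_n = [-1.3924, -0.3602, 0.7599]
J₁: ẑ×o_n = [0.3602, -1.3924, 0.0000], ω = ẑ
J2: z=[0.0000, 0.0000, 1.0000] o=[-0.5415, -0.2079, 0.2500] → [0.1524, -0.8510, 0.0000, 0.0000, 0.0000, 1.0000]
J3: z=[-0.4384, -0.8988, 0.0000] o=[-1.1616, 0.0946, 0.5300] → [-0.2066, 0.1008, -0.0080, -0.4384, -0.8988, 0.0000]
V = J·q̇ = [0.0474, 0.1008, 0.0006, 0.0329, 0.0674, -0.4220]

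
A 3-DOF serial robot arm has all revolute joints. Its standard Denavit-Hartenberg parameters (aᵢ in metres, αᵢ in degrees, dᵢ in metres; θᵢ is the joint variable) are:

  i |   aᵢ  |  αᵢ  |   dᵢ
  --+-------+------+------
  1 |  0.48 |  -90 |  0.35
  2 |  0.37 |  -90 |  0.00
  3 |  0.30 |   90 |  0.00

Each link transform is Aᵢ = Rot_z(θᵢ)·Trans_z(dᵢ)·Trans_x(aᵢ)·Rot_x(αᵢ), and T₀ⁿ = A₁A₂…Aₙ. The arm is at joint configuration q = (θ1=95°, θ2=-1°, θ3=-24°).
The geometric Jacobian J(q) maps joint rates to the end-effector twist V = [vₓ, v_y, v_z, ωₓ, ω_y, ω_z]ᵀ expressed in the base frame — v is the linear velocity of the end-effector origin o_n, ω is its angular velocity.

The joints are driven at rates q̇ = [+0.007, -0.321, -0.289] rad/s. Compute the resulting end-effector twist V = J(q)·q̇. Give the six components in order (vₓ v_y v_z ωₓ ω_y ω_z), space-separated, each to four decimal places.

o_n = [-0.2195, 1.1091, 0.3612]
J₁: ẑ×o_n = [-1.1091, -0.2195, 0.0000], ω = ẑ
J2: z=[-0.9962, -0.0872, 0.0000] o=[-0.0418, 0.4782, 0.3500] → [-0.0010, 0.0112, -0.6440, -0.9962, -0.0872, 0.0000]
J3: z=[-0.0015, 0.0174, -0.9998] o=[-0.0741, 0.8467, 0.3565] → [0.2624, 0.1454, 0.0021, -0.0015, 0.0174, -0.9998]
V = J·q̇ = [-0.0833, -0.0472, 0.2061, 0.3202, 0.0230, 0.2960]

-0.0833 -0.0472 0.2061 0.3202 0.0230 0.2960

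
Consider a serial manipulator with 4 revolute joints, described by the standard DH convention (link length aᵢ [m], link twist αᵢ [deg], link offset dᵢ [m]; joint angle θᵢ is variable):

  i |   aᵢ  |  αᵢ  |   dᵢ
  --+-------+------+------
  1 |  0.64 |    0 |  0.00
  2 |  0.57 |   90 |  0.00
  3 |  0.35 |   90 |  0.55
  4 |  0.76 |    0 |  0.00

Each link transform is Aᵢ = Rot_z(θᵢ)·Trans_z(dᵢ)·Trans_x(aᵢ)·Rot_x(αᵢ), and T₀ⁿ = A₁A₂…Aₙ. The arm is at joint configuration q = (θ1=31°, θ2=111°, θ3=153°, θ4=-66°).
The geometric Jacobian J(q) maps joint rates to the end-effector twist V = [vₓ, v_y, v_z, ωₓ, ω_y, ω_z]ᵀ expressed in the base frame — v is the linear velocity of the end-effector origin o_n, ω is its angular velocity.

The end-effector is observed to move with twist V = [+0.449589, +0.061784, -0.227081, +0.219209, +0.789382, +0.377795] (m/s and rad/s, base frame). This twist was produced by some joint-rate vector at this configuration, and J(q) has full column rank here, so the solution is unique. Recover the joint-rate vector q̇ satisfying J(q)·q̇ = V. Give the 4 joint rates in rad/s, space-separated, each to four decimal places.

0.5070 -0.7440 0.7570 0.6900

o_n = [0.4734, 0.2053, 0.2992]
J₁: ẑ×o_n = [-0.2053, 0.4734, 0.0000], ω = ẑ
J2: z=[0.0000, 0.0000, 1.0000] o=[0.5486, 0.3296, 0.0000] → [0.1243, -0.0752, 0.0000, 0.0000, 0.0000, 1.0000]
J3: z=[0.6157, 0.7880, 0.0000] o=[0.0994, 0.6806, 0.0000] → [0.2358, -0.1842, -0.5873, 0.6157, 0.7880, 0.0000]
J4: z=[-0.3577, 0.2795, 0.8910] o=[0.6838, 0.9220, 0.1589] → [0.6778, -0.1373, 0.3152, -0.3577, 0.2795, 0.8910]
q̇ = J⁺·V = [0.5070, -0.7440, 0.7570, 0.6900]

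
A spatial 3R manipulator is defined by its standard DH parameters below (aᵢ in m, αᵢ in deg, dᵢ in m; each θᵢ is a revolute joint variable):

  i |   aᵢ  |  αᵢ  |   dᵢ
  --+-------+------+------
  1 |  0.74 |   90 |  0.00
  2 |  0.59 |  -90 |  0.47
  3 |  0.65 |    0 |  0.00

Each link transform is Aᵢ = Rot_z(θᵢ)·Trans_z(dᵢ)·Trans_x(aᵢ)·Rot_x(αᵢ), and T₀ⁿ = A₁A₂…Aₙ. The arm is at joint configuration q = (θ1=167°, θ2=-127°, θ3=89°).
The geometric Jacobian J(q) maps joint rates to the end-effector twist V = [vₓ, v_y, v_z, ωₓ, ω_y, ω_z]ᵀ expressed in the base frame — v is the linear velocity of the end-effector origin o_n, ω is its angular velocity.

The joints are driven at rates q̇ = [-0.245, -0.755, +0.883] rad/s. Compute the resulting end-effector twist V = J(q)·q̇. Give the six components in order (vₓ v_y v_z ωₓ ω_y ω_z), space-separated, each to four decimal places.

o_n = [-0.4089, -0.0902, -0.4803]
J₁: ẑ×o_n = [0.0902, -0.4089, 0.0000], ω = ẑ
J2: z=[0.2250, 0.9744, 0.0000] o=[-0.7210, 0.1665, 0.0000] → [-0.4679, 0.1080, -0.3619, 0.2250, 0.9744, 0.0000]
J3: z=[-0.7782, 0.1797, -0.6018] o=[-0.2693, 0.5445, -0.4712] → [-0.3836, 0.0769, 0.5190, -0.7782, 0.1797, -0.6018]
V = J·q̇ = [-0.0076, 0.0865, 0.7315, -0.8570, -0.5770, -0.7764]

-0.0076 0.0865 0.7315 -0.8570 -0.5770 -0.7764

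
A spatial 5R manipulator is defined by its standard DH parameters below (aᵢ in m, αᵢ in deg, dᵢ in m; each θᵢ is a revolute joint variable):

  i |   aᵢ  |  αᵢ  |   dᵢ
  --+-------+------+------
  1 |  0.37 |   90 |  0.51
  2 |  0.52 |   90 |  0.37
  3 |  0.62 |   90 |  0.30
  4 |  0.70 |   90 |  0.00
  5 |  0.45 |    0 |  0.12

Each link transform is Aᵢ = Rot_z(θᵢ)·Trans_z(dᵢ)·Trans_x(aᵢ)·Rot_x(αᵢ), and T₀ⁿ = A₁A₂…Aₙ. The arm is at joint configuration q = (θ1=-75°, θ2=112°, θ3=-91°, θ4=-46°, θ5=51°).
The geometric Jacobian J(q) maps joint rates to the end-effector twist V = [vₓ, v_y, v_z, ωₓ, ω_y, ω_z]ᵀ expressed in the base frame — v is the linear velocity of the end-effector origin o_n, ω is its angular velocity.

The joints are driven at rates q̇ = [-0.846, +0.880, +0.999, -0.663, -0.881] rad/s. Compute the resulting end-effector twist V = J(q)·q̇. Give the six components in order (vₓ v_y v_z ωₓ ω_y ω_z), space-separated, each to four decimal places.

o_n = [0.7753, 0.3535, 0.4645]
J₁: ẑ×o_n = [-0.3535, 0.7753, 0.0000], ω = ẑ
J2: z=[-0.9659, -0.2588, 0.0000] o=[0.0958, -0.3574, 0.5100] → [0.0118, -0.0440, -0.5107, -0.9659, -0.2588, 0.0000]
J3: z=[0.2400, -0.8956, 0.3746] o=[-0.3120, -0.2650, 0.9921] → [0.2409, 0.5340, 1.1222, 0.2400, -0.8956, 0.3746]
J4: z=[0.0801, -0.3663, -0.9270] o=[0.3598, -0.3771, 1.0945] → [0.9081, -0.3348, 0.2107, 0.0801, -0.3663, -0.9270]
J5: z=[-0.8626, 0.4405, -0.2486] o=[0.7094, 0.1966, 0.8980] → [-0.1520, -0.3904, -0.1644, -0.8626, 0.4405, -0.2486]
V = J·q̇ = [0.0819, 0.4047, 0.6768, 0.0966, -1.2677, 0.3619]

0.0819 0.4047 0.6768 0.0966 -1.2677 0.3619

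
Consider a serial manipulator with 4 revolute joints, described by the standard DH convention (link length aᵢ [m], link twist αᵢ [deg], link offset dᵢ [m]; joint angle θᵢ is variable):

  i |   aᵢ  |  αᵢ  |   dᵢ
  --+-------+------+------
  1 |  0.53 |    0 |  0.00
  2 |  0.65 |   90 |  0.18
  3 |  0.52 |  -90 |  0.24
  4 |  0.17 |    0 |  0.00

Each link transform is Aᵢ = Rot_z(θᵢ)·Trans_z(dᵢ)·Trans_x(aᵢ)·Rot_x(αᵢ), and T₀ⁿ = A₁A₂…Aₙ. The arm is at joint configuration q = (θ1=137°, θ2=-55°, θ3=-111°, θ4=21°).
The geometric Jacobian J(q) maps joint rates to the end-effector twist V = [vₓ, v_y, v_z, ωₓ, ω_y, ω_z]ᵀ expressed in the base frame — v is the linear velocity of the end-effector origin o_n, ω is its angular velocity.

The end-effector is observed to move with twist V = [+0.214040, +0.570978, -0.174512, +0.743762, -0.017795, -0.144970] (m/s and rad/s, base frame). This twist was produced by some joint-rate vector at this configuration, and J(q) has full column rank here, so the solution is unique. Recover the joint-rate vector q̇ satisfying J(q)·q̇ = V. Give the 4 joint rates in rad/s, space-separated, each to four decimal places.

o_n = [-0.1537, 0.7394, -0.4536]
J₁: ẑ×o_n = [-0.7394, -0.1537, 0.0000], ω = ẑ
J2: z=[0.0000, 0.0000, 1.0000] o=[-0.3876, 0.3615, 0.0000] → [-0.3779, 0.2339, 0.0000, 0.0000, 0.0000, 1.0000]
J3: z=[0.9903, -0.1392, 0.0000] o=[-0.2972, 1.0051, 0.1800] → [0.0882, 0.6275, -0.2432, 0.9903, -0.1392, 0.0000]
J4: z=[0.1299, 0.9245, -0.3584] o=[-0.0854, 0.7872, -0.3055] → [-0.1541, 0.0437, 0.0569, 0.1299, 0.9245, -0.3584]
q̇ = J⁺·V = [-0.3340, 0.2220, 0.7390, 0.0920]

-0.3340 0.2220 0.7390 0.0920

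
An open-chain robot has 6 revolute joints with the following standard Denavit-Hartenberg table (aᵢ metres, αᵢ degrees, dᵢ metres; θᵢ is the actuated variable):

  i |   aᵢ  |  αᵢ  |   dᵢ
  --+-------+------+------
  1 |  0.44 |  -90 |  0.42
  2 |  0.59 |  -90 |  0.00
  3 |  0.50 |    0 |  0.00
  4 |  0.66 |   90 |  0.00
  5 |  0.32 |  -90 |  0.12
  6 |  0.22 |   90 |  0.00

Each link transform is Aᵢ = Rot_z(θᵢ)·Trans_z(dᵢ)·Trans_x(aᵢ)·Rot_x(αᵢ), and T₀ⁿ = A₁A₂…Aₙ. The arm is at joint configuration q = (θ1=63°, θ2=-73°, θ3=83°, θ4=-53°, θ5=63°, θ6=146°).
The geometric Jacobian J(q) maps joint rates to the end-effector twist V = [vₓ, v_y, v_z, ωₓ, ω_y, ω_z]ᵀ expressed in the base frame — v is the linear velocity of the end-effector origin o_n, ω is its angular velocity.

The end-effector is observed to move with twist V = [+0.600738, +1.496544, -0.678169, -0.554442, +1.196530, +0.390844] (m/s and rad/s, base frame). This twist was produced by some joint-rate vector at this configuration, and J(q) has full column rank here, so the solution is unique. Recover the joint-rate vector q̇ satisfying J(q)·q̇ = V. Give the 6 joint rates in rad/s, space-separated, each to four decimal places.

0.6730 0.9300 -0.1380 0.9580 0.0770 0.0910

o_n = [1.1886, 0.4382, 1.6035]
J₁: ẑ×o_n = [-0.4382, 1.1886, 0.0000], ω = ẑ
J2: z=[-0.8910, 0.4540, 0.0000] o=[0.1998, 0.3920, 0.4200] → [0.5373, 1.0545, -0.4901, -0.8910, 0.4540, 0.0000]
J3: z=[0.4342, 0.8521, -0.2924] o=[0.2781, 0.5457, 0.9842] → [0.4963, -0.5351, -0.8225, 0.4342, 0.8521, -0.2924]
J4: z=[0.4342, 0.8521, -0.2924] o=[0.7283, 0.3363, 1.0425] → [0.5078, -0.3782, -0.3480, 0.4342, 0.8521, -0.2924]
J5: z=[-0.7053, 0.5234, 0.4782] o=[1.0982, 0.3354, 1.5891] → [-0.0416, 0.0534, -0.1198, -0.7053, 0.5234, 0.4782]
J6: z=[-0.3023, 0.3881, -0.8707] o=[1.2188, 0.6409, 1.6834] → [-0.2075, 0.0021, 0.0730, -0.3023, 0.3881, -0.8707]
q̇ = J⁺·V = [0.6730, 0.9300, -0.1380, 0.9580, 0.0770, 0.0910]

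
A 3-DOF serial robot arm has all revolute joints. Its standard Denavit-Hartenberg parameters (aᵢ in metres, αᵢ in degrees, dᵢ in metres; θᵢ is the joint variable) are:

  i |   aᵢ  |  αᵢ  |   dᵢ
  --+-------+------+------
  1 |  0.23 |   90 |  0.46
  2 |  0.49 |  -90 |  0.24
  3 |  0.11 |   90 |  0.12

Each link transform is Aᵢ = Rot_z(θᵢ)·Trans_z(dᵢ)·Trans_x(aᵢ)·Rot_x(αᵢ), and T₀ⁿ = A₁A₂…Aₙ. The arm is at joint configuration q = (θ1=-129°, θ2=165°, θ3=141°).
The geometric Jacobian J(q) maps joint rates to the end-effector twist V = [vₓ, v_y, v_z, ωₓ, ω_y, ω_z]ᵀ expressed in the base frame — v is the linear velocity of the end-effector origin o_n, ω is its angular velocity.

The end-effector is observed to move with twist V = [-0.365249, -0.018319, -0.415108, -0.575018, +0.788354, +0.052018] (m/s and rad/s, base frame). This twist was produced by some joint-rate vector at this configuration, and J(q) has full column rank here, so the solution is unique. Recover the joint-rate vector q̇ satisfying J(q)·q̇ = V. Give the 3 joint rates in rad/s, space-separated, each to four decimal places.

0.9880 0.9430 0.9690

o_n = [-0.0120, 0.2565, 0.4488]
J₁: ẑ×o_n = [-0.2565, -0.0120, 0.0000], ω = ẑ
J2: z=[-0.7771, 0.6293, 0.0000] o=[-0.1447, -0.1787, 0.4600] → [-0.0071, -0.0087, -0.4218, -0.7771, 0.6293, 0.0000]
J3: z=[0.1629, 0.2011, -0.9659] o=[-0.0334, 0.3401, 0.5868] → [-0.1085, 0.0018, -0.0179, 0.1629, 0.2011, -0.9659]
q̇ = J⁺·V = [0.9880, 0.9430, 0.9690]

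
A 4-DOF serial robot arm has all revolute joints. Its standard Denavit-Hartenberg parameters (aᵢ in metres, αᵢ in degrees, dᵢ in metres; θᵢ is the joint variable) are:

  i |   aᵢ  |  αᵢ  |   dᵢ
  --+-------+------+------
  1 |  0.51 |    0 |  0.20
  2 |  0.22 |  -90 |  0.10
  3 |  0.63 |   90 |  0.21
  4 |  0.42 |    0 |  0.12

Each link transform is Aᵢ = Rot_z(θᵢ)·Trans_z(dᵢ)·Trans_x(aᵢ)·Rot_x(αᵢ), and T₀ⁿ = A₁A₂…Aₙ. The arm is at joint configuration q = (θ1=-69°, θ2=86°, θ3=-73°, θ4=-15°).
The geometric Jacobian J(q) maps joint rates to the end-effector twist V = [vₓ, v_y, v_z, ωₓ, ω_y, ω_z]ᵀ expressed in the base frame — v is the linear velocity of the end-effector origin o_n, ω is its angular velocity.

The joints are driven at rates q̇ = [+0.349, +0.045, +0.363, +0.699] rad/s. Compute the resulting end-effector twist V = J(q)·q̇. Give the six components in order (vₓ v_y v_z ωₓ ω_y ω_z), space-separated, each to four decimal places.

0.3753 0.5924 0.0044 -0.7454 0.1517 0.5984

o_n = [0.5434, -0.2600, 1.3255]
J₁: ẑ×o_n = [0.2600, 0.5434, -0.0000], ω = ẑ
J2: z=[0.0000, 0.0000, 1.0000] o=[0.1828, -0.4761, 0.2000] → [-0.2162, 0.3606, 0.0000, 0.0000, 0.0000, 1.0000]
J3: z=[-0.2924, 0.9563, 0.0000] o=[0.3932, -0.4118, 0.3000] → [0.9807, 0.2998, -0.1880, -0.2924, 0.9563, 0.0000]
J4: z=[-0.9145, -0.2796, 0.2924] o=[0.5079, -0.1571, 0.9025] → [-0.0882, 0.3973, 0.1040, -0.9145, -0.2796, 0.2924]
V = J·q̇ = [0.3753, 0.5924, 0.0044, -0.7454, 0.1517, 0.5984]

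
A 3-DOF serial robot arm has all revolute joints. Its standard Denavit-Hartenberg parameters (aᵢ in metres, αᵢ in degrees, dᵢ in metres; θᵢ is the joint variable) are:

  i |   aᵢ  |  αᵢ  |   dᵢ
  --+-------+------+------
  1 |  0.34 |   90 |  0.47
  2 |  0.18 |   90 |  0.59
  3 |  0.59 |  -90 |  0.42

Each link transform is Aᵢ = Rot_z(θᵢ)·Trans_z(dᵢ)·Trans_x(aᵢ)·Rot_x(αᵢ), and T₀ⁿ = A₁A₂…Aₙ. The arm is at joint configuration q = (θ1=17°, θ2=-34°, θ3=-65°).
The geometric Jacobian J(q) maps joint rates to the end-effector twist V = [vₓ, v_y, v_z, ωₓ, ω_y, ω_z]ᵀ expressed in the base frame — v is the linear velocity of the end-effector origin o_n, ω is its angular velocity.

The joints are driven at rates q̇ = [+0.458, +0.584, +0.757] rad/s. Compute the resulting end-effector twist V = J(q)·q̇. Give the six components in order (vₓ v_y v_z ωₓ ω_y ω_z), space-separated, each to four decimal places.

o_n = [0.4571, 0.0819, -0.1183]
J₁: ẑ×o_n = [-0.0819, 0.4571, 0.0000], ω = ẑ
J2: z=[0.2924, -0.9563, 0.0000] o=[0.3251, 0.0994, 0.4700] → [0.5626, 0.1720, 0.1211, 0.2924, -0.9563, 0.0000]
J3: z=[-0.5348, -0.1635, -0.8290] o=[0.6403, -0.4212, 0.3693] → [0.4968, -0.1088, -0.2990, -0.5348, -0.1635, -0.8290]
V = J·q̇ = [0.6671, 0.2274, -0.1556, -0.2341, -0.6822, -0.1696]

0.6671 0.2274 -0.1556 -0.2341 -0.6822 -0.1696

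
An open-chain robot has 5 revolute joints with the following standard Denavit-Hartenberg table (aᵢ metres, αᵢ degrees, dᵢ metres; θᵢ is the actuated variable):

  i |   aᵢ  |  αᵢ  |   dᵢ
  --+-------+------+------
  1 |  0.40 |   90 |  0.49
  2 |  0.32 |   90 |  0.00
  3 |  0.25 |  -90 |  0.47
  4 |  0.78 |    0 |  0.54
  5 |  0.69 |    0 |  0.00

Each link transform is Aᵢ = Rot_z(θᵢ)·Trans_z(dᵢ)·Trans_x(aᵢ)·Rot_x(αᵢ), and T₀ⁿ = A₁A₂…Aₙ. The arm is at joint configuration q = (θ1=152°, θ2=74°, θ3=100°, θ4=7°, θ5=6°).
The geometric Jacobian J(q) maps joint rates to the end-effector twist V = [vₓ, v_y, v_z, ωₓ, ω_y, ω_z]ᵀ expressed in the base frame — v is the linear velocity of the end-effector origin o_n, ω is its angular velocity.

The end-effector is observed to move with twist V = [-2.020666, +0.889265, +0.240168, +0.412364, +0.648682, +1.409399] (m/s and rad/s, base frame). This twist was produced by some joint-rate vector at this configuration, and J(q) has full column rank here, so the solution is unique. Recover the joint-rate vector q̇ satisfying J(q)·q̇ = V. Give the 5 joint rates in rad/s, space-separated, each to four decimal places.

o_n = [0.3239, 1.6138, -0.0573]
J₁: ẑ×o_n = [-1.6138, 0.3239, 0.0000], ω = ẑ
J2: z=[0.4695, 0.8829, 0.0000] o=[-0.3532, 0.1878, 0.4900] → [-0.4833, 0.2570, 0.0716, 0.4695, 0.8829, 0.0000]
J3: z=[-0.8487, 0.4513, -0.2756] o=[-0.4311, 0.2292, 0.7976] → [-0.0042, -0.9337, -1.5159, -0.8487, 0.4513, -0.2756]
J4: z=[0.1582, -0.2808, -0.9467] o=[-0.7038, 0.6531, 0.6263] → [1.1014, -0.8648, 0.4405, 0.1582, -0.2808, -0.9467]
J5: z=[0.1582, -0.2808, -0.9467] o=[-0.1471, 1.1143, 0.0121] → [0.4923, -0.4349, 0.2112, 0.1582, -0.2808, -0.9467]
q̇ = J⁺·V = [0.8770, 0.6790, -0.2040, -0.0500, -0.4530]

0.8770 0.6790 -0.2040 -0.0500 -0.4530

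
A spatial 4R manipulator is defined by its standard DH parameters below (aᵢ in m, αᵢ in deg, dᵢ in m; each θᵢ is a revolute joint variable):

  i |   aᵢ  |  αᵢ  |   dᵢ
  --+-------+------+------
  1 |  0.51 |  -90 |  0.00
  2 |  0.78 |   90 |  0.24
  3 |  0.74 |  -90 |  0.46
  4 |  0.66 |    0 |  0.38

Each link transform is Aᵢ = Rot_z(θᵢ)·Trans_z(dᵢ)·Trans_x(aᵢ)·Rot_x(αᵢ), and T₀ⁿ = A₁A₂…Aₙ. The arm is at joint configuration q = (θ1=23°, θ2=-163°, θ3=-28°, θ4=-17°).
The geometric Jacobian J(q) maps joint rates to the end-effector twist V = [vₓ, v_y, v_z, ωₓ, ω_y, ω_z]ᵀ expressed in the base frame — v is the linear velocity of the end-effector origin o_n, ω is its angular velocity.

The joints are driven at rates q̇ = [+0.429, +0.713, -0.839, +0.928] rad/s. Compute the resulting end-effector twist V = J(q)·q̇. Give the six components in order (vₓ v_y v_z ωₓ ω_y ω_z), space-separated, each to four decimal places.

o_n = [-1.5890, -0.7486, 0.0097]
J₁: ẑ×o_n = [0.7486, -1.5890, 0.0000], ω = ẑ
J2: z=[-0.3907, 0.9205, 0.0000] o=[0.4695, 0.1993, 0.0000] → [0.0090, 0.0038, 2.2652, -0.3907, 0.9205, 0.0000]
J3: z=[-0.2691, -0.1142, -0.9563] o=[-0.3109, 0.1287, 0.2280] → [-0.8141, 1.1635, 0.0901, -0.2691, -0.1142, -0.9563]
J4: z=[-0.7583, 0.6373, 0.1373] o=[-0.8742, -0.4877, -0.0208] → [0.0553, -0.0750, 0.6534, -0.7583, 0.6373, 0.1373]
V = J·q̇ = [1.0618, -1.7247, 2.1458, -0.7565, 1.3436, 1.3587]

1.0618 -1.7247 2.1458 -0.7565 1.3436 1.3587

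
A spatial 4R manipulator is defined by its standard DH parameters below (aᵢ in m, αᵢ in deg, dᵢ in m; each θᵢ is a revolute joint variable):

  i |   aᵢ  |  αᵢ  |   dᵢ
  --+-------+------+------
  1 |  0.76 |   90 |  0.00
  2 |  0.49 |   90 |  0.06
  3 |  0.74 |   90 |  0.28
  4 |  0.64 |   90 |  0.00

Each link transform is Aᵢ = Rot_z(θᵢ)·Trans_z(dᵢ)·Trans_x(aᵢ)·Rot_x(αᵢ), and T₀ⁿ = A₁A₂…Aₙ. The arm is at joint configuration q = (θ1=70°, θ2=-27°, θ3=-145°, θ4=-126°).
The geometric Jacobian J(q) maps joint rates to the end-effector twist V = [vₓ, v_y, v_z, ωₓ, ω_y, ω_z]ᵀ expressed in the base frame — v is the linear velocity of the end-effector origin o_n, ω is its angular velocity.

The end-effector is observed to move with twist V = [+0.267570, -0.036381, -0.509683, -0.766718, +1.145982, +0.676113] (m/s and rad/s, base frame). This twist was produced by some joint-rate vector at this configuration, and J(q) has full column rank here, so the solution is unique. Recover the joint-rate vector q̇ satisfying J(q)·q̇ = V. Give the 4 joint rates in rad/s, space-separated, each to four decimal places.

o_n = [0.2156, 1.0272, 0.1247]
J₁: ẑ×o_n = [-1.0272, 0.2156, 0.0000], ω = ẑ
J2: z=[0.9397, -0.3420, 0.0000] o=[0.2599, 0.7142, 0.0000] → [-0.0426, -0.1172, 0.2790, 0.9397, -0.3420, 0.0000]
J3: z=[-0.1553, -0.4266, -0.8910] o=[0.4656, 1.1039, -0.2225] → [-0.2165, 0.2766, -0.0947, -0.1553, -0.4266, -0.8910]
J4: z=[0.5950, -0.7604, 0.2604] o=[-0.1614, 0.6221, -0.1967] → [-0.3499, -0.0931, 0.5277, 0.5950, -0.7604, 0.2604]
q̇ = J⁺·V = [0.2270, -0.3670, -0.7700, -0.9100]

0.2270 -0.3670 -0.7700 -0.9100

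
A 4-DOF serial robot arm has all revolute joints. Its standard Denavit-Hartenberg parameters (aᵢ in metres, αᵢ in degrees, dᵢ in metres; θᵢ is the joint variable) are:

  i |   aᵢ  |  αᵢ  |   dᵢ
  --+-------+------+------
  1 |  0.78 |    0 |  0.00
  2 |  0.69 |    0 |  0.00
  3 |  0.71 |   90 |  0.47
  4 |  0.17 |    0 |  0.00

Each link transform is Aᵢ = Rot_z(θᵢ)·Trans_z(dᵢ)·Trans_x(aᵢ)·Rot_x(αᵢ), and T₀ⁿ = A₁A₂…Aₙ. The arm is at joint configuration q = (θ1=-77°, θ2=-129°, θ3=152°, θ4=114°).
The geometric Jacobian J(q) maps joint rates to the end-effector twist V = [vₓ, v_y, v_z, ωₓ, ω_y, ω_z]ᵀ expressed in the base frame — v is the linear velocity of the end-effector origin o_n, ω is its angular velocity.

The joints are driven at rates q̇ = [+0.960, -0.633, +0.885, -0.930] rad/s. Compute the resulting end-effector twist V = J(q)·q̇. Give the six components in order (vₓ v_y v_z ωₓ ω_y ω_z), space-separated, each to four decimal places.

o_n = [-0.0680, -0.9760, 0.6253]
J₁: ẑ×o_n = [0.9760, -0.0680, 0.0000], ω = ẑ
J2: z=[0.0000, 0.0000, 1.0000] o=[0.1755, -0.7600, 0.0000] → [0.2160, -0.2435, 0.0000, 0.0000, 0.0000, 1.0000]
J3: z=[0.0000, 0.0000, 1.0000] o=[-0.4447, -0.4575, 0.0000] → [0.5185, 0.3767, -0.0000, 0.0000, 0.0000, 1.0000]
J4: z=[-0.8090, -0.5878, 0.0000] o=[-0.0274, -1.0319, 0.4700] → [-0.0913, 0.1256, -0.0691, -0.8090, -0.5878, 0.0000]
V = J·q̇ = [1.3440, 0.3053, 0.0643, 0.7524, 0.5466, 1.2120]

1.3440 0.3053 0.0643 0.7524 0.5466 1.2120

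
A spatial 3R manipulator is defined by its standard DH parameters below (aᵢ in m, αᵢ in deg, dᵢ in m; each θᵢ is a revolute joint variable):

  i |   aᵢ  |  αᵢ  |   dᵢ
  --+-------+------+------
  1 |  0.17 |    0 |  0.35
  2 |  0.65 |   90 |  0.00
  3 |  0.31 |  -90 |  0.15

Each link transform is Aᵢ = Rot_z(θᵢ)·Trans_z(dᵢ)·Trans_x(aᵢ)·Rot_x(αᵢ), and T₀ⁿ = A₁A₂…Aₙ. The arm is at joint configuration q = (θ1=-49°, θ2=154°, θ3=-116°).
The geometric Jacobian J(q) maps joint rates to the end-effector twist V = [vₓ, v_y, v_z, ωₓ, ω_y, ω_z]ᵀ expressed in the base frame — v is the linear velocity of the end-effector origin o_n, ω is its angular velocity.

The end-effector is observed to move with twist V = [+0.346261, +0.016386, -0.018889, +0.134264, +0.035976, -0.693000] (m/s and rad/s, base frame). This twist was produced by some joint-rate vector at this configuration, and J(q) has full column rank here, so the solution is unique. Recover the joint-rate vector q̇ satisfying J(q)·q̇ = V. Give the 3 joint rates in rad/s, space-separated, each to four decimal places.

o_n = [0.1234, 0.4071, 0.0714]
J₁: ẑ×o_n = [-0.4071, 0.1234, 0.0000], ω = ẑ
J2: z=[0.0000, 0.0000, 1.0000] o=[0.1115, -0.1283, 0.3500] → [-0.5354, 0.0118, 0.0000, 0.0000, 0.0000, 1.0000]
J3: z=[0.9659, 0.2588, 0.0000] o=[-0.0567, 0.4996, 0.3500] → [-0.0721, 0.2691, -0.1359, 0.9659, 0.2588, 0.0000]
q̇ = J⁺·V = [-0.1150, -0.5780, 0.1390]

-0.1150 -0.5780 0.1390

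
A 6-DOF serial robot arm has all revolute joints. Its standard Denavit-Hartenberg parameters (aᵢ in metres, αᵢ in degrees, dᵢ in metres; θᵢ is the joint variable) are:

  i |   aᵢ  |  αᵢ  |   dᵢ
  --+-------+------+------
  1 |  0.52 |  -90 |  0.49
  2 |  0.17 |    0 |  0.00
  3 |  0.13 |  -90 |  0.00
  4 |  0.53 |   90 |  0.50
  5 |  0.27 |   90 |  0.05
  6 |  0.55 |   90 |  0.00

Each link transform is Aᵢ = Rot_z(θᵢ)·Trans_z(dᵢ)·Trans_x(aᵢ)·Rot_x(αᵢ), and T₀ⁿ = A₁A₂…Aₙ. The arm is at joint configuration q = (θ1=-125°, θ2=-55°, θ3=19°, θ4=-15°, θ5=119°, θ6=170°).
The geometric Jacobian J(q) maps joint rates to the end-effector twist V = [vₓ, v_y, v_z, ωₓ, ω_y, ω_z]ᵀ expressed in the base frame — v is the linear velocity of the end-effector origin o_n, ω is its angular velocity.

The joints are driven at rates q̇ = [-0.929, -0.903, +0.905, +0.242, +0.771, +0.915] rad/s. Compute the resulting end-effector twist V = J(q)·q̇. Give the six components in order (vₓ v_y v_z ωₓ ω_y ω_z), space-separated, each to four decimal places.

-1.7996 0.6250 0.3141 0.2841 -1.2573 -1.1466

o_n = [-0.5267, -1.2958, 0.8469]
J₁: ẑ×o_n = [1.2958, -0.5267, 0.0000], ω = ẑ
J2: z=[0.8192, -0.5736, 0.0000] o=[-0.2983, -0.4260, 0.4900] → [-0.2047, -0.2924, -0.8435, 0.8192, -0.5736, 0.0000]
J3: z=[0.8192, -0.5736, 0.0000] o=[-0.3542, -0.5058, 0.6293] → [-0.1248, -0.1783, -0.7460, 0.8192, -0.5736, 0.0000]
J4: z=[-0.3371, -0.4815, -0.8090] o=[-0.4145, -0.5920, 0.7057] → [-0.6374, 0.1384, 0.1833, -0.3371, -0.4815, -0.8090]
J5: z=[0.9113, -0.3825, -0.1521] o=[-0.7083, -1.2507, 0.6021] → [-0.1005, -0.2508, 0.0283, 0.9113, -0.3825, -0.1521]
J6: z=[-0.3700, -0.9231, 0.1044] o=[-0.7114, -1.2803, 0.3291] → [-0.4764, 0.2109, 0.1763, -0.3700, -0.9231, 0.1044]
V = J·q̇ = [-1.7996, 0.6250, 0.3141, 0.2841, -1.2573, -1.1466]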